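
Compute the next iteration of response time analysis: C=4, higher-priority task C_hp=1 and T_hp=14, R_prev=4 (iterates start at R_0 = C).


R_next = C + ceil(R_prev / T_hp) * C_hp
ceil(4 / 14) = ceil(0.2857) = 1
Interference = 1 * 1 = 1
R_next = 4 + 1 = 5

5


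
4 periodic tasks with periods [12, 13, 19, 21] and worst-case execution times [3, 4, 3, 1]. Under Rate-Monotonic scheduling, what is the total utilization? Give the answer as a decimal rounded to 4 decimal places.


Compute individual utilizations (exact fractions):
  Task 1: C/T = 3/12 = 1/4 (approx. 0.25)
  Task 2: C/T = 4/13 (approx. 0.3077)
  Task 3: C/T = 3/19 (approx. 0.1579)
  Task 4: C/T = 1/21 (approx. 0.0476)
Total utilization U = 1/4 + 4/13 + 3/19 + 1/21 = 15835/20748
Rounded to 4 decimal places: U = 0.7632
RM (Liu & Layland) bound for 4 tasks = 0.756828; compare with U = 15835/20748 (approx. 0.763206)
bound < U <= 1, so the RM sufficient condition is not met (inconclusive; an exact test such as response-time analysis is needed).

0.7632


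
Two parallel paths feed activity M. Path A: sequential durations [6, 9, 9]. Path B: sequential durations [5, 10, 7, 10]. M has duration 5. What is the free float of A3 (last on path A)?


ES(A3) = sum of predecessors on chain A = 15
EF(A3) = ES + duration = 15 + 9 = 24
Successor of A3 is M. ES(M) = max(sum(A), sum(B)) = max(24, 32) = 32
Free float = ES(successor) - EF(current) = 32 - 24 = 8

8


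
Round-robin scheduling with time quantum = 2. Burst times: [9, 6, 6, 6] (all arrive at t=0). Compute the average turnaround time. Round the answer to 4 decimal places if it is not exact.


Time quantum = 2
Execution trace:
  J1 runs 2 units, time = 2
  J2 runs 2 units, time = 4
  J3 runs 2 units, time = 6
  J4 runs 2 units, time = 8
  J1 runs 2 units, time = 10
  J2 runs 2 units, time = 12
  J3 runs 2 units, time = 14
  J4 runs 2 units, time = 16
  J1 runs 2 units, time = 18
  J2 runs 2 units, time = 20
  J3 runs 2 units, time = 22
  J4 runs 2 units, time = 24
  J1 runs 2 units, time = 26
  J1 runs 1 units, time = 27
Finish times: [27, 20, 22, 24]
Average turnaround = 93/4 = 23.25

23.25


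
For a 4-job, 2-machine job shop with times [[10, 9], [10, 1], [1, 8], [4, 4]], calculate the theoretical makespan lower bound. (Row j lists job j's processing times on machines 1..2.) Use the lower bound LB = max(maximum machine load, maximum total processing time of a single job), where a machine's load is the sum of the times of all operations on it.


Machine loads:
  Machine 1: 10 + 10 + 1 + 4 = 25
  Machine 2: 9 + 1 + 8 + 4 = 22
Max machine load = 25
Job totals:
  Job 1: 19
  Job 2: 11
  Job 3: 9
  Job 4: 8
Max job total = 19
Lower bound = max(25, 19) = 25

25


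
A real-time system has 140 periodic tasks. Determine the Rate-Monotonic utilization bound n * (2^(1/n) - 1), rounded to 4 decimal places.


Compute 2^(1/140) = 1.0049633280
Subtract 1: 1.0049633280 - 1 = 0.0049633280
Multiply by n: 140 * 0.0049633280 = 0.6948659200
Round to 4 dp: 0.6949

0.6949


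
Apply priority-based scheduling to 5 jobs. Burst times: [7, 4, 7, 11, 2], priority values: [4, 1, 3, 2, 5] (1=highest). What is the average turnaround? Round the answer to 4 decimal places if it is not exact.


Sort by priority (ascending = highest first):
Order: [(1, 4), (2, 11), (3, 7), (4, 7), (5, 2)]
Completion times:
  Priority 1, burst=4, C=4
  Priority 2, burst=11, C=15
  Priority 3, burst=7, C=22
  Priority 4, burst=7, C=29
  Priority 5, burst=2, C=31
Average turnaround = 101/5 = 20.2

20.2


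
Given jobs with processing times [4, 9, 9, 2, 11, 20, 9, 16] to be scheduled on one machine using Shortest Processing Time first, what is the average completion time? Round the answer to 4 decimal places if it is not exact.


Sort jobs by processing time (SPT order): [2, 4, 9, 9, 9, 11, 16, 20]
Compute completion times sequentially:
  Job 1: processing = 2, completes at 2
  Job 2: processing = 4, completes at 6
  Job 3: processing = 9, completes at 15
  Job 4: processing = 9, completes at 24
  Job 5: processing = 9, completes at 33
  Job 6: processing = 11, completes at 44
  Job 7: processing = 16, completes at 60
  Job 8: processing = 20, completes at 80
Sum of completion times = 264
Average completion time = 264/8 = 33.0

33.0


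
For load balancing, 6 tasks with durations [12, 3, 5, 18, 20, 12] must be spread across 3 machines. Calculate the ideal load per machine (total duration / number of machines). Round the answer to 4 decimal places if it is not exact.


Total processing time = 12 + 3 + 5 + 18 + 20 + 12 = 70
Number of machines = 3
Ideal balanced load = 70 / 3 = 23.3333

23.3333


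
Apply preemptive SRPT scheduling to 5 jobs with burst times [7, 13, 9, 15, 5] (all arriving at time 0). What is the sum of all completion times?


Since all jobs arrive at t=0, SRPT equals SPT ordering.
SPT order: [5, 7, 9, 13, 15]
Completion times:
  Job 1: p=5, C=5
  Job 2: p=7, C=12
  Job 3: p=9, C=21
  Job 4: p=13, C=34
  Job 5: p=15, C=49
Total completion time = 5 + 12 + 21 + 34 + 49 = 121

121


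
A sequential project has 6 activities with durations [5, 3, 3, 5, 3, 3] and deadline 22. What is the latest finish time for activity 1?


LF(activity 1) = deadline - sum of successor durations
Successors: activities 2 through 6 with durations [3, 3, 5, 3, 3]
Sum of successor durations = 17
LF = 22 - 17 = 5

5


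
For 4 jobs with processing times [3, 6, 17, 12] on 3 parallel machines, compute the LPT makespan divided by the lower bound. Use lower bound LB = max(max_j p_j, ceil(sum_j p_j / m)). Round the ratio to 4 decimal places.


LPT order: [17, 12, 6, 3]
Machine loads after assignment: [17, 12, 9]
LPT makespan = 17
Lower bound = max(max_job, ceil(total/3)) = max(17, 13) = 17
Ratio = 17 / 17 = 1.0

1.0


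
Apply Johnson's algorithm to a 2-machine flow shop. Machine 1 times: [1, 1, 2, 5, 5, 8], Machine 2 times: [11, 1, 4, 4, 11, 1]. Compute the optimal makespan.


Apply Johnson's rule:
  Group 1 (a <= b): [(1, 1, 11), (2, 1, 1), (3, 2, 4), (5, 5, 11)]
  Group 2 (a > b): [(4, 5, 4), (6, 8, 1)]
Optimal job order: [1, 2, 3, 5, 4, 6]
Schedule:
  Job 1: M1 done at 1, M2 done at 12
  Job 2: M1 done at 2, M2 done at 13
  Job 3: M1 done at 4, M2 done at 17
  Job 5: M1 done at 9, M2 done at 28
  Job 4: M1 done at 14, M2 done at 32
  Job 6: M1 done at 22, M2 done at 33
Makespan = 33

33


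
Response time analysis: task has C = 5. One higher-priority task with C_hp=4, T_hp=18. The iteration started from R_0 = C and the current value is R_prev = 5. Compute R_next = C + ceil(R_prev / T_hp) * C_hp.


R_next = C + ceil(R_prev / T_hp) * C_hp
ceil(5 / 18) = ceil(0.2778) = 1
Interference = 1 * 4 = 4
R_next = 5 + 4 = 9

9


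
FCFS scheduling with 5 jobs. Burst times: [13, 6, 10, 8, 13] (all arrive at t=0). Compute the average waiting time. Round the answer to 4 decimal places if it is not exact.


FCFS order (as given): [13, 6, 10, 8, 13]
Waiting times:
  Job 1: wait = 0
  Job 2: wait = 13
  Job 3: wait = 19
  Job 4: wait = 29
  Job 5: wait = 37
Sum of waiting times = 98
Average waiting time = 98/5 = 19.6

19.6


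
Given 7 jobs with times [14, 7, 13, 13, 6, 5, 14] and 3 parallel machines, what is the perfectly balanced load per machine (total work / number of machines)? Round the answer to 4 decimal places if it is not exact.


Total processing time = 14 + 7 + 13 + 13 + 6 + 5 + 14 = 72
Number of machines = 3
Ideal balanced load = 72 / 3 = 24.0

24.0


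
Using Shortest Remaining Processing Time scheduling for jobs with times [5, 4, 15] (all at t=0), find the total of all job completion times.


Since all jobs arrive at t=0, SRPT equals SPT ordering.
SPT order: [4, 5, 15]
Completion times:
  Job 1: p=4, C=4
  Job 2: p=5, C=9
  Job 3: p=15, C=24
Total completion time = 4 + 9 + 24 = 37

37


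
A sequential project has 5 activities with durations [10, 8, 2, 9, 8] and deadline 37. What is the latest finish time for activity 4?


LF(activity 4) = deadline - sum of successor durations
Successors: activities 5 through 5 with durations [8]
Sum of successor durations = 8
LF = 37 - 8 = 29

29


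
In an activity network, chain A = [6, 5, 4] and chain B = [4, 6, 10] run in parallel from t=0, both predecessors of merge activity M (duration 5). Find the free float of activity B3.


ES(B3) = sum of predecessors on chain B = 10
EF(B3) = ES + duration = 10 + 10 = 20
Successor of B3 is M. ES(M) = max(sum(A), sum(B)) = max(15, 20) = 20
Free float = ES(successor) - EF(current) = 20 - 20 = 0

0


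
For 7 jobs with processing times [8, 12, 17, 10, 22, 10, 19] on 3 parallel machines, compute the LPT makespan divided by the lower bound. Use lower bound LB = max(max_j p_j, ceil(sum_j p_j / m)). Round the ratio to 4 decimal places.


LPT order: [22, 19, 17, 12, 10, 10, 8]
Machine loads after assignment: [32, 37, 29]
LPT makespan = 37
Lower bound = max(max_job, ceil(total/3)) = max(22, 33) = 33
Ratio = 37 / 33 = 1.1212

1.1212


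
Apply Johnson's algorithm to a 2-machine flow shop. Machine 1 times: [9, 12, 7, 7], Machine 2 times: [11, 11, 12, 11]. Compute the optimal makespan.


Apply Johnson's rule:
  Group 1 (a <= b): [(3, 7, 12), (4, 7, 11), (1, 9, 11)]
  Group 2 (a > b): [(2, 12, 11)]
Optimal job order: [3, 4, 1, 2]
Schedule:
  Job 3: M1 done at 7, M2 done at 19
  Job 4: M1 done at 14, M2 done at 30
  Job 1: M1 done at 23, M2 done at 41
  Job 2: M1 done at 35, M2 done at 52
Makespan = 52

52


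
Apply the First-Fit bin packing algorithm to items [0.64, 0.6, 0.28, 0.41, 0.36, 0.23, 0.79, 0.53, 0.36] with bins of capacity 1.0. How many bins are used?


Place items sequentially using First-Fit:
  Item 0.64 -> new Bin 1
  Item 0.6 -> new Bin 2
  Item 0.28 -> Bin 1 (now 0.92)
  Item 0.41 -> new Bin 3
  Item 0.36 -> Bin 2 (now 0.96)
  Item 0.23 -> Bin 3 (now 0.64)
  Item 0.79 -> new Bin 4
  Item 0.53 -> new Bin 5
  Item 0.36 -> Bin 3 (now 1.0)
Total bins used = 5

5


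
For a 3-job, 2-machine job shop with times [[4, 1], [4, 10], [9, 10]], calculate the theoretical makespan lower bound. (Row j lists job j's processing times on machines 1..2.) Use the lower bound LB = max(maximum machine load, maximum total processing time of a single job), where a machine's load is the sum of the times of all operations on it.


Machine loads:
  Machine 1: 4 + 4 + 9 = 17
  Machine 2: 1 + 10 + 10 = 21
Max machine load = 21
Job totals:
  Job 1: 5
  Job 2: 14
  Job 3: 19
Max job total = 19
Lower bound = max(21, 19) = 21

21


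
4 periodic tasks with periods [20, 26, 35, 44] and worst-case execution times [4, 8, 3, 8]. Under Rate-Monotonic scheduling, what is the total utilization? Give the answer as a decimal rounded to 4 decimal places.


Compute individual utilizations (exact fractions):
  Task 1: C/T = 4/20 = 1/5 (approx. 0.2)
  Task 2: C/T = 8/26 = 4/13 (approx. 0.3077)
  Task 3: C/T = 3/35 (approx. 0.0857)
  Task 4: C/T = 8/44 = 2/11 (approx. 0.1818)
Total utilization U = 1/5 + 4/13 + 3/35 + 2/11 = 776/1001
Rounded to 4 decimal places: U = 0.7752
RM (Liu & Layland) bound for 4 tasks = 0.756828; compare with U = 776/1001 (approx. 0.775225)
bound < U <= 1, so the RM sufficient condition is not met (inconclusive; an exact test such as response-time analysis is needed).

0.7752


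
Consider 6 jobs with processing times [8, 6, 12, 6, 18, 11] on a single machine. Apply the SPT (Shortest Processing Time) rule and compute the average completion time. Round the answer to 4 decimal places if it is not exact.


Sort jobs by processing time (SPT order): [6, 6, 8, 11, 12, 18]
Compute completion times sequentially:
  Job 1: processing = 6, completes at 6
  Job 2: processing = 6, completes at 12
  Job 3: processing = 8, completes at 20
  Job 4: processing = 11, completes at 31
  Job 5: processing = 12, completes at 43
  Job 6: processing = 18, completes at 61
Sum of completion times = 173
Average completion time = 173/6 = 28.8333

28.8333


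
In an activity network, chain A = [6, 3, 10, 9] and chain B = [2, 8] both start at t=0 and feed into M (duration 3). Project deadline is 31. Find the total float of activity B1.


Forward pass: ES(B1) = sum of predecessors on chain B = 0
EF = ES + duration = 0 + 2 = 2
Backward pass: LF(M) = deadline = 31; LS(M) = 31 - 3 = 28
LF(B1) = LS(M) - sum(successors on chain B) = 28 - 8 = 20
LS = LF - duration = 20 - 2 = 18
Total float = LS - ES = 18 - 0 = 18

18


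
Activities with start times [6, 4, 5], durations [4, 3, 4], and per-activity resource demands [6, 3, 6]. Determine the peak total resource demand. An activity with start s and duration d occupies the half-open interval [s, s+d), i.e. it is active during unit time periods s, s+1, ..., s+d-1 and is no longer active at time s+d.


Each activity i is active on [start_i, start_i + duration_i).
Compute total resource usage per time slot:
  t=0: active resources = [], total = 0
  t=1: active resources = [], total = 0
  t=2: active resources = [], total = 0
  t=3: active resources = [], total = 0
  t=4: active resources = [3], total = 3
  t=5: active resources = [3, 6], total = 9
  t=6: active resources = [6, 3, 6], total = 15
  t=7: active resources = [6, 6], total = 12
  t=8: active resources = [6, 6], total = 12
  t=9: active resources = [6], total = 6
Peak resource demand = 15

15


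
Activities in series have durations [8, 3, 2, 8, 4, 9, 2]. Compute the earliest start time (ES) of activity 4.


Activity 4 starts after activities 1 through 3 complete.
Predecessor durations: [8, 3, 2]
ES = 8 + 3 + 2 = 13

13


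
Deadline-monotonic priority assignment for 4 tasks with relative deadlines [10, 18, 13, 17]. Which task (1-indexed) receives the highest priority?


Sort tasks by relative deadline (ascending):
  Task 1: deadline = 10
  Task 3: deadline = 13
  Task 4: deadline = 17
  Task 2: deadline = 18
Priority order (highest first): [1, 3, 4, 2]
Highest priority task = 1

1


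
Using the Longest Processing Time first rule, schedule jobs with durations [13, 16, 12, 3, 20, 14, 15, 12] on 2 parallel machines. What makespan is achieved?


Sort jobs in decreasing order (LPT): [20, 16, 15, 14, 13, 12, 12, 3]
Assign each job to the least loaded machine:
  Machine 1: jobs [20, 14, 12, 3], load = 49
  Machine 2: jobs [16, 15, 13, 12], load = 56
Makespan = max load = 56

56


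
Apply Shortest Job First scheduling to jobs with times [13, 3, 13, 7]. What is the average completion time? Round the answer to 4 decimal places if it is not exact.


SJF order (ascending): [3, 7, 13, 13]
Completion times:
  Job 1: burst=3, C=3
  Job 2: burst=7, C=10
  Job 3: burst=13, C=23
  Job 4: burst=13, C=36
Average completion = 72/4 = 18.0

18.0


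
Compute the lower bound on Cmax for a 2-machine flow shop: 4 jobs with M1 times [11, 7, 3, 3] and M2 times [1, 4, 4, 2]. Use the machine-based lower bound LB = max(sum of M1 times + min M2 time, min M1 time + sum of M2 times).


LB1 = sum(M1 times) + min(M2 times) = 24 + 1 = 25
LB2 = min(M1 times) + sum(M2 times) = 3 + 11 = 14
Lower bound = max(LB1, LB2) = max(25, 14) = 25

25


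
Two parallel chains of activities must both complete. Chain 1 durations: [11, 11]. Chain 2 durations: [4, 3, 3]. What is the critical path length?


Path A total = 11 + 11 = 22
Path B total = 4 + 3 + 3 = 10
Critical path = longest path = max(22, 10) = 22

22


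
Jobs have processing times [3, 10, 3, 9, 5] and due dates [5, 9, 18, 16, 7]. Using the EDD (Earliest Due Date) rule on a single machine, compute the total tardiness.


Sort by due date (EDD order): [(3, 5), (5, 7), (10, 9), (9, 16), (3, 18)]
Compute completion times and tardiness:
  Job 1: p=3, d=5, C=3, tardiness=max(0,3-5)=0
  Job 2: p=5, d=7, C=8, tardiness=max(0,8-7)=1
  Job 3: p=10, d=9, C=18, tardiness=max(0,18-9)=9
  Job 4: p=9, d=16, C=27, tardiness=max(0,27-16)=11
  Job 5: p=3, d=18, C=30, tardiness=max(0,30-18)=12
Total tardiness = 33

33


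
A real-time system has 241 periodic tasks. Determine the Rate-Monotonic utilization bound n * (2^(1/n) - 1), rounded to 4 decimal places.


Compute 2^(1/241) = 1.0028802694
Subtract 1: 1.0028802694 - 1 = 0.0028802694
Multiply by n: 241 * 0.0028802694 = 0.6941449254
Round to 4 dp: 0.6941

0.6941


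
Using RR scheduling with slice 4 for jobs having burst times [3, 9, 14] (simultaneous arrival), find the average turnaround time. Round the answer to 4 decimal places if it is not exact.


Time quantum = 4
Execution trace:
  J1 runs 3 units, time = 3
  J2 runs 4 units, time = 7
  J3 runs 4 units, time = 11
  J2 runs 4 units, time = 15
  J3 runs 4 units, time = 19
  J2 runs 1 units, time = 20
  J3 runs 4 units, time = 24
  J3 runs 2 units, time = 26
Finish times: [3, 20, 26]
Average turnaround = 49/3 = 16.3333

16.3333


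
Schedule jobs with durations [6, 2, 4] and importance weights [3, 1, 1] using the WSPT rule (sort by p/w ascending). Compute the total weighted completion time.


Compute p/w ratios and sort ascending (WSPT): [(6, 3), (2, 1), (4, 1)]
Compute weighted completion times:
  Job (p=6,w=3): C=6, w*C=3*6=18
  Job (p=2,w=1): C=8, w*C=1*8=8
  Job (p=4,w=1): C=12, w*C=1*12=12
Total weighted completion time = 38

38


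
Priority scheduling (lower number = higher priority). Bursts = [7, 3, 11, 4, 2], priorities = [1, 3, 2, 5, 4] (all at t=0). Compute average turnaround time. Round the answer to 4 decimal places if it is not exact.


Sort by priority (ascending = highest first):
Order: [(1, 7), (2, 11), (3, 3), (4, 2), (5, 4)]
Completion times:
  Priority 1, burst=7, C=7
  Priority 2, burst=11, C=18
  Priority 3, burst=3, C=21
  Priority 4, burst=2, C=23
  Priority 5, burst=4, C=27
Average turnaround = 96/5 = 19.2

19.2


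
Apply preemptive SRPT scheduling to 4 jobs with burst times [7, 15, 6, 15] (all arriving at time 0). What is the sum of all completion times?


Since all jobs arrive at t=0, SRPT equals SPT ordering.
SPT order: [6, 7, 15, 15]
Completion times:
  Job 1: p=6, C=6
  Job 2: p=7, C=13
  Job 3: p=15, C=28
  Job 4: p=15, C=43
Total completion time = 6 + 13 + 28 + 43 = 90

90


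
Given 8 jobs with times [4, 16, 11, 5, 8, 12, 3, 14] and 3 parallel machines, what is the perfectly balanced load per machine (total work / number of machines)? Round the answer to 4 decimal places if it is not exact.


Total processing time = 4 + 16 + 11 + 5 + 8 + 12 + 3 + 14 = 73
Number of machines = 3
Ideal balanced load = 73 / 3 = 24.3333

24.3333


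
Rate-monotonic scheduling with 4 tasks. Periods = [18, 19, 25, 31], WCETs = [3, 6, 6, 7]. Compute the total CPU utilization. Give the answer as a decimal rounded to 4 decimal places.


Compute individual utilizations (exact fractions):
  Task 1: C/T = 3/18 = 1/6 (approx. 0.1667)
  Task 2: C/T = 6/19 (approx. 0.3158)
  Task 3: C/T = 6/25 (approx. 0.24)
  Task 4: C/T = 7/31 (approx. 0.2258)
Total utilization U = 1/6 + 6/19 + 6/25 + 7/31 = 83779/88350
Rounded to 4 decimal places: U = 0.9483
RM (Liu & Layland) bound for 4 tasks = 0.756828; compare with U = 83779/88350 (approx. 0.948263)
bound < U <= 1, so the RM sufficient condition is not met (inconclusive; an exact test such as response-time analysis is needed).

0.9483


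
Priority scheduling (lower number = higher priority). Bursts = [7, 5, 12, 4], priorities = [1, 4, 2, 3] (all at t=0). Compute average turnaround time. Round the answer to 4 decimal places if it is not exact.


Sort by priority (ascending = highest first):
Order: [(1, 7), (2, 12), (3, 4), (4, 5)]
Completion times:
  Priority 1, burst=7, C=7
  Priority 2, burst=12, C=19
  Priority 3, burst=4, C=23
  Priority 4, burst=5, C=28
Average turnaround = 77/4 = 19.25

19.25


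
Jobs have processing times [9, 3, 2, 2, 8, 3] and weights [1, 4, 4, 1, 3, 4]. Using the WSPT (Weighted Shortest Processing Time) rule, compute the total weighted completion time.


Compute p/w ratios and sort ascending (WSPT): [(2, 4), (3, 4), (3, 4), (2, 1), (8, 3), (9, 1)]
Compute weighted completion times:
  Job (p=2,w=4): C=2, w*C=4*2=8
  Job (p=3,w=4): C=5, w*C=4*5=20
  Job (p=3,w=4): C=8, w*C=4*8=32
  Job (p=2,w=1): C=10, w*C=1*10=10
  Job (p=8,w=3): C=18, w*C=3*18=54
  Job (p=9,w=1): C=27, w*C=1*27=27
Total weighted completion time = 151

151


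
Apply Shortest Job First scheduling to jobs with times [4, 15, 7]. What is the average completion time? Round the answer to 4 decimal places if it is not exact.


SJF order (ascending): [4, 7, 15]
Completion times:
  Job 1: burst=4, C=4
  Job 2: burst=7, C=11
  Job 3: burst=15, C=26
Average completion = 41/3 = 13.6667

13.6667


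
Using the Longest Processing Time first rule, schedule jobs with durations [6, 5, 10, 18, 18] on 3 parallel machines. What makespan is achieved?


Sort jobs in decreasing order (LPT): [18, 18, 10, 6, 5]
Assign each job to the least loaded machine:
  Machine 1: jobs [18], load = 18
  Machine 2: jobs [18], load = 18
  Machine 3: jobs [10, 6, 5], load = 21
Makespan = max load = 21

21


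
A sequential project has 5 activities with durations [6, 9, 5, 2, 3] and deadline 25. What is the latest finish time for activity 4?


LF(activity 4) = deadline - sum of successor durations
Successors: activities 5 through 5 with durations [3]
Sum of successor durations = 3
LF = 25 - 3 = 22

22


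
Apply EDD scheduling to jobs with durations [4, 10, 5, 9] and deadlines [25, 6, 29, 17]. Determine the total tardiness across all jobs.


Sort by due date (EDD order): [(10, 6), (9, 17), (4, 25), (5, 29)]
Compute completion times and tardiness:
  Job 1: p=10, d=6, C=10, tardiness=max(0,10-6)=4
  Job 2: p=9, d=17, C=19, tardiness=max(0,19-17)=2
  Job 3: p=4, d=25, C=23, tardiness=max(0,23-25)=0
  Job 4: p=5, d=29, C=28, tardiness=max(0,28-29)=0
Total tardiness = 6

6


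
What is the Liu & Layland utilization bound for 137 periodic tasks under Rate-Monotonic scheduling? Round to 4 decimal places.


Compute 2^(1/137) = 1.0050722892
Subtract 1: 1.0050722892 - 1 = 0.0050722892
Multiply by n: 137 * 0.0050722892 = 0.6949036204
Round to 4 dp: 0.6949

0.6949


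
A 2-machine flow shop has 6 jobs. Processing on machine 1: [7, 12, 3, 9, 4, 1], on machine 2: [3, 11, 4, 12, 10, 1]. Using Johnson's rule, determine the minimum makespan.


Apply Johnson's rule:
  Group 1 (a <= b): [(6, 1, 1), (3, 3, 4), (5, 4, 10), (4, 9, 12)]
  Group 2 (a > b): [(2, 12, 11), (1, 7, 3)]
Optimal job order: [6, 3, 5, 4, 2, 1]
Schedule:
  Job 6: M1 done at 1, M2 done at 2
  Job 3: M1 done at 4, M2 done at 8
  Job 5: M1 done at 8, M2 done at 18
  Job 4: M1 done at 17, M2 done at 30
  Job 2: M1 done at 29, M2 done at 41
  Job 1: M1 done at 36, M2 done at 44
Makespan = 44

44


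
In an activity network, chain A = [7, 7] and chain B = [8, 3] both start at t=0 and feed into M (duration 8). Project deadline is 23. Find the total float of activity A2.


Forward pass: ES(A2) = sum of predecessors on chain A = 7
EF = ES + duration = 7 + 7 = 14
Backward pass: LF(M) = deadline = 23; LS(M) = 23 - 8 = 15
LF(A2) = LS(M) - sum(successors on chain A) = 15 - 0 = 15
LS = LF - duration = 15 - 7 = 8
Total float = LS - ES = 8 - 7 = 1

1


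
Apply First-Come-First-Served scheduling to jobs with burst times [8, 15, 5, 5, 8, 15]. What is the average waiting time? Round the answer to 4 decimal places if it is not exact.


FCFS order (as given): [8, 15, 5, 5, 8, 15]
Waiting times:
  Job 1: wait = 0
  Job 2: wait = 8
  Job 3: wait = 23
  Job 4: wait = 28
  Job 5: wait = 33
  Job 6: wait = 41
Sum of waiting times = 133
Average waiting time = 133/6 = 22.1667

22.1667


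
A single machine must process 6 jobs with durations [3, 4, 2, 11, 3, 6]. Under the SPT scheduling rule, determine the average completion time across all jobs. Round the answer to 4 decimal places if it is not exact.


Sort jobs by processing time (SPT order): [2, 3, 3, 4, 6, 11]
Compute completion times sequentially:
  Job 1: processing = 2, completes at 2
  Job 2: processing = 3, completes at 5
  Job 3: processing = 3, completes at 8
  Job 4: processing = 4, completes at 12
  Job 5: processing = 6, completes at 18
  Job 6: processing = 11, completes at 29
Sum of completion times = 74
Average completion time = 74/6 = 12.3333

12.3333


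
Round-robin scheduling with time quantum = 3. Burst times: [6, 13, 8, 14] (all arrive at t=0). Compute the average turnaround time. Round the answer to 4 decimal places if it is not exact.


Time quantum = 3
Execution trace:
  J1 runs 3 units, time = 3
  J2 runs 3 units, time = 6
  J3 runs 3 units, time = 9
  J4 runs 3 units, time = 12
  J1 runs 3 units, time = 15
  J2 runs 3 units, time = 18
  J3 runs 3 units, time = 21
  J4 runs 3 units, time = 24
  J2 runs 3 units, time = 27
  J3 runs 2 units, time = 29
  J4 runs 3 units, time = 32
  J2 runs 3 units, time = 35
  J4 runs 3 units, time = 38
  J2 runs 1 units, time = 39
  J4 runs 2 units, time = 41
Finish times: [15, 39, 29, 41]
Average turnaround = 124/4 = 31.0

31.0


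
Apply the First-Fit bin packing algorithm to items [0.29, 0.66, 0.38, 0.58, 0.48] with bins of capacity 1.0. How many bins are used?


Place items sequentially using First-Fit:
  Item 0.29 -> new Bin 1
  Item 0.66 -> Bin 1 (now 0.95)
  Item 0.38 -> new Bin 2
  Item 0.58 -> Bin 2 (now 0.96)
  Item 0.48 -> new Bin 3
Total bins used = 3

3


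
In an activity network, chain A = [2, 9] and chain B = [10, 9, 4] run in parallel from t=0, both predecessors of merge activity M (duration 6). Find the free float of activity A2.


ES(A2) = sum of predecessors on chain A = 2
EF(A2) = ES + duration = 2 + 9 = 11
Successor of A2 is M. ES(M) = max(sum(A), sum(B)) = max(11, 23) = 23
Free float = ES(successor) - EF(current) = 23 - 11 = 12

12


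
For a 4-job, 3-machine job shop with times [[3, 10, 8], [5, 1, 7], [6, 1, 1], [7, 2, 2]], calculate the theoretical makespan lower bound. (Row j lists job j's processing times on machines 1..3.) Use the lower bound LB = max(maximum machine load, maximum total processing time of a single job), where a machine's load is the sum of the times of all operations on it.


Machine loads:
  Machine 1: 3 + 5 + 6 + 7 = 21
  Machine 2: 10 + 1 + 1 + 2 = 14
  Machine 3: 8 + 7 + 1 + 2 = 18
Max machine load = 21
Job totals:
  Job 1: 21
  Job 2: 13
  Job 3: 8
  Job 4: 11
Max job total = 21
Lower bound = max(21, 21) = 21

21


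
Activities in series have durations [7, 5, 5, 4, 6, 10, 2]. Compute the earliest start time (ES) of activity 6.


Activity 6 starts after activities 1 through 5 complete.
Predecessor durations: [7, 5, 5, 4, 6]
ES = 7 + 5 + 5 + 4 + 6 = 27

27


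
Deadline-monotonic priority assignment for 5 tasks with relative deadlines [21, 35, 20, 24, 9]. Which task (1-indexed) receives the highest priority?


Sort tasks by relative deadline (ascending):
  Task 5: deadline = 9
  Task 3: deadline = 20
  Task 1: deadline = 21
  Task 4: deadline = 24
  Task 2: deadline = 35
Priority order (highest first): [5, 3, 1, 4, 2]
Highest priority task = 5

5


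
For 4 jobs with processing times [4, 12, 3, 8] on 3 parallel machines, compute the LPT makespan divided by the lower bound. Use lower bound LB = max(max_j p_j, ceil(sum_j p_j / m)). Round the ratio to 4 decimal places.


LPT order: [12, 8, 4, 3]
Machine loads after assignment: [12, 8, 7]
LPT makespan = 12
Lower bound = max(max_job, ceil(total/3)) = max(12, 9) = 12
Ratio = 12 / 12 = 1.0

1.0


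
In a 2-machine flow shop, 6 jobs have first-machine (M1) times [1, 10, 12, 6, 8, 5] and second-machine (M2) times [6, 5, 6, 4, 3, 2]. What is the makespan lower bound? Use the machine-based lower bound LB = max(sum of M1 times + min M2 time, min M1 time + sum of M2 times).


LB1 = sum(M1 times) + min(M2 times) = 42 + 2 = 44
LB2 = min(M1 times) + sum(M2 times) = 1 + 26 = 27
Lower bound = max(LB1, LB2) = max(44, 27) = 44

44


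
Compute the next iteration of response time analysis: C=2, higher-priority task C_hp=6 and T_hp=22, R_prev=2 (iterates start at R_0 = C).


R_next = C + ceil(R_prev / T_hp) * C_hp
ceil(2 / 22) = ceil(0.0909) = 1
Interference = 1 * 6 = 6
R_next = 2 + 6 = 8

8


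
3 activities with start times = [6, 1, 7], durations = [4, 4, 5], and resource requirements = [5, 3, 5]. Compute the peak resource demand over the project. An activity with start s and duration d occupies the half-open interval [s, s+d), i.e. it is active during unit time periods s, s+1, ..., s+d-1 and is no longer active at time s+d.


Each activity i is active on [start_i, start_i + duration_i).
Compute total resource usage per time slot:
  t=0: active resources = [], total = 0
  t=1: active resources = [3], total = 3
  t=2: active resources = [3], total = 3
  t=3: active resources = [3], total = 3
  t=4: active resources = [3], total = 3
  t=5: active resources = [], total = 0
  t=6: active resources = [5], total = 5
  t=7: active resources = [5, 5], total = 10
  t=8: active resources = [5, 5], total = 10
  t=9: active resources = [5, 5], total = 10
  t=10: active resources = [5], total = 5
  t=11: active resources = [5], total = 5
Peak resource demand = 10

10


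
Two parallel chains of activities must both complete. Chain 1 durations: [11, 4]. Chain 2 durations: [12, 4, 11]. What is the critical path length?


Path A total = 11 + 4 = 15
Path B total = 12 + 4 + 11 = 27
Critical path = longest path = max(15, 27) = 27

27


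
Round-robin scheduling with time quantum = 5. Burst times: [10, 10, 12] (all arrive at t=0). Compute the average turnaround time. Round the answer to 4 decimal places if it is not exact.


Time quantum = 5
Execution trace:
  J1 runs 5 units, time = 5
  J2 runs 5 units, time = 10
  J3 runs 5 units, time = 15
  J1 runs 5 units, time = 20
  J2 runs 5 units, time = 25
  J3 runs 5 units, time = 30
  J3 runs 2 units, time = 32
Finish times: [20, 25, 32]
Average turnaround = 77/3 = 25.6667

25.6667


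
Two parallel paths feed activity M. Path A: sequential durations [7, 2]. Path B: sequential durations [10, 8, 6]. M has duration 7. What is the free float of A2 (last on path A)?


ES(A2) = sum of predecessors on chain A = 7
EF(A2) = ES + duration = 7 + 2 = 9
Successor of A2 is M. ES(M) = max(sum(A), sum(B)) = max(9, 24) = 24
Free float = ES(successor) - EF(current) = 24 - 9 = 15

15


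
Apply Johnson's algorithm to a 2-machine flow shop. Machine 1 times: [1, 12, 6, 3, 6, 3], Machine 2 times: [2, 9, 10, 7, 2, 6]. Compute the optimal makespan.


Apply Johnson's rule:
  Group 1 (a <= b): [(1, 1, 2), (4, 3, 7), (6, 3, 6), (3, 6, 10)]
  Group 2 (a > b): [(2, 12, 9), (5, 6, 2)]
Optimal job order: [1, 4, 6, 3, 2, 5]
Schedule:
  Job 1: M1 done at 1, M2 done at 3
  Job 4: M1 done at 4, M2 done at 11
  Job 6: M1 done at 7, M2 done at 17
  Job 3: M1 done at 13, M2 done at 27
  Job 2: M1 done at 25, M2 done at 36
  Job 5: M1 done at 31, M2 done at 38
Makespan = 38

38


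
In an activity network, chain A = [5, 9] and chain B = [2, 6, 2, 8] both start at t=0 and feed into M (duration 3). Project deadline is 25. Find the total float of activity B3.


Forward pass: ES(B3) = sum of predecessors on chain B = 8
EF = ES + duration = 8 + 2 = 10
Backward pass: LF(M) = deadline = 25; LS(M) = 25 - 3 = 22
LF(B3) = LS(M) - sum(successors on chain B) = 22 - 8 = 14
LS = LF - duration = 14 - 2 = 12
Total float = LS - ES = 12 - 8 = 4

4


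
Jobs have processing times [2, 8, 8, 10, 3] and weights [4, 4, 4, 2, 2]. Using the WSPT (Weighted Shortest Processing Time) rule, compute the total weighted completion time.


Compute p/w ratios and sort ascending (WSPT): [(2, 4), (3, 2), (8, 4), (8, 4), (10, 2)]
Compute weighted completion times:
  Job (p=2,w=4): C=2, w*C=4*2=8
  Job (p=3,w=2): C=5, w*C=2*5=10
  Job (p=8,w=4): C=13, w*C=4*13=52
  Job (p=8,w=4): C=21, w*C=4*21=84
  Job (p=10,w=2): C=31, w*C=2*31=62
Total weighted completion time = 216

216


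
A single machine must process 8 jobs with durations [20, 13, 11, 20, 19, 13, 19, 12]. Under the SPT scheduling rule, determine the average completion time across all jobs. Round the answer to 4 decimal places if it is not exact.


Sort jobs by processing time (SPT order): [11, 12, 13, 13, 19, 19, 20, 20]
Compute completion times sequentially:
  Job 1: processing = 11, completes at 11
  Job 2: processing = 12, completes at 23
  Job 3: processing = 13, completes at 36
  Job 4: processing = 13, completes at 49
  Job 5: processing = 19, completes at 68
  Job 6: processing = 19, completes at 87
  Job 7: processing = 20, completes at 107
  Job 8: processing = 20, completes at 127
Sum of completion times = 508
Average completion time = 508/8 = 63.5

63.5


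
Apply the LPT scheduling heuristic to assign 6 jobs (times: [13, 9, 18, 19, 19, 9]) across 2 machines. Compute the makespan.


Sort jobs in decreasing order (LPT): [19, 19, 18, 13, 9, 9]
Assign each job to the least loaded machine:
  Machine 1: jobs [19, 18, 9], load = 46
  Machine 2: jobs [19, 13, 9], load = 41
Makespan = max load = 46

46


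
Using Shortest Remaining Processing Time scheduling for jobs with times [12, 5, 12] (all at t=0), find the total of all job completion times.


Since all jobs arrive at t=0, SRPT equals SPT ordering.
SPT order: [5, 12, 12]
Completion times:
  Job 1: p=5, C=5
  Job 2: p=12, C=17
  Job 3: p=12, C=29
Total completion time = 5 + 17 + 29 = 51

51


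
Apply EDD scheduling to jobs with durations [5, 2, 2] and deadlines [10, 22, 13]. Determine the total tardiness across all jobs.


Sort by due date (EDD order): [(5, 10), (2, 13), (2, 22)]
Compute completion times and tardiness:
  Job 1: p=5, d=10, C=5, tardiness=max(0,5-10)=0
  Job 2: p=2, d=13, C=7, tardiness=max(0,7-13)=0
  Job 3: p=2, d=22, C=9, tardiness=max(0,9-22)=0
Total tardiness = 0

0


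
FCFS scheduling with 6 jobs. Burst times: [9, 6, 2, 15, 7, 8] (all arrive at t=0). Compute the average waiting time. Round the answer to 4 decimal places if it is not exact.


FCFS order (as given): [9, 6, 2, 15, 7, 8]
Waiting times:
  Job 1: wait = 0
  Job 2: wait = 9
  Job 3: wait = 15
  Job 4: wait = 17
  Job 5: wait = 32
  Job 6: wait = 39
Sum of waiting times = 112
Average waiting time = 112/6 = 18.6667

18.6667


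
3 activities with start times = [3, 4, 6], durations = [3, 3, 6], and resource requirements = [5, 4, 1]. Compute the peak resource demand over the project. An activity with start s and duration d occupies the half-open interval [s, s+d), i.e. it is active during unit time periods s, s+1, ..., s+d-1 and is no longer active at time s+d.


Each activity i is active on [start_i, start_i + duration_i).
Compute total resource usage per time slot:
  t=0: active resources = [], total = 0
  t=1: active resources = [], total = 0
  t=2: active resources = [], total = 0
  t=3: active resources = [5], total = 5
  t=4: active resources = [5, 4], total = 9
  t=5: active resources = [5, 4], total = 9
  t=6: active resources = [4, 1], total = 5
  t=7: active resources = [1], total = 1
  t=8: active resources = [1], total = 1
  t=9: active resources = [1], total = 1
  t=10: active resources = [1], total = 1
  t=11: active resources = [1], total = 1
Peak resource demand = 9

9


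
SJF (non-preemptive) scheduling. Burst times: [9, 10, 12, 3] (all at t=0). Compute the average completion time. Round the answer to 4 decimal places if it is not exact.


SJF order (ascending): [3, 9, 10, 12]
Completion times:
  Job 1: burst=3, C=3
  Job 2: burst=9, C=12
  Job 3: burst=10, C=22
  Job 4: burst=12, C=34
Average completion = 71/4 = 17.75

17.75


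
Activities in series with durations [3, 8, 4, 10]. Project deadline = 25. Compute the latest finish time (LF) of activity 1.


LF(activity 1) = deadline - sum of successor durations
Successors: activities 2 through 4 with durations [8, 4, 10]
Sum of successor durations = 22
LF = 25 - 22 = 3

3


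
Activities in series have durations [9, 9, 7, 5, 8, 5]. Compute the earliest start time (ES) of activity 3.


Activity 3 starts after activities 1 through 2 complete.
Predecessor durations: [9, 9]
ES = 9 + 9 = 18

18


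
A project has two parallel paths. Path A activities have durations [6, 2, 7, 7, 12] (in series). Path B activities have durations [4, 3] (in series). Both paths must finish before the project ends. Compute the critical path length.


Path A total = 6 + 2 + 7 + 7 + 12 = 34
Path B total = 4 + 3 = 7
Critical path = longest path = max(34, 7) = 34

34


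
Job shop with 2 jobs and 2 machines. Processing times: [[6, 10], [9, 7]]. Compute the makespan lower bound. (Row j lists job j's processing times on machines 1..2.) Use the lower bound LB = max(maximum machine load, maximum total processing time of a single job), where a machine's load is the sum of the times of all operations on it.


Machine loads:
  Machine 1: 6 + 9 = 15
  Machine 2: 10 + 7 = 17
Max machine load = 17
Job totals:
  Job 1: 16
  Job 2: 16
Max job total = 16
Lower bound = max(17, 16) = 17

17


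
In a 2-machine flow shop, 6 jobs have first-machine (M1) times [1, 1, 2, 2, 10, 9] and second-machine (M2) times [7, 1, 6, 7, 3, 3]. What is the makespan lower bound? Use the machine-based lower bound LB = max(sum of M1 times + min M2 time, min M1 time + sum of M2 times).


LB1 = sum(M1 times) + min(M2 times) = 25 + 1 = 26
LB2 = min(M1 times) + sum(M2 times) = 1 + 27 = 28
Lower bound = max(LB1, LB2) = max(26, 28) = 28

28


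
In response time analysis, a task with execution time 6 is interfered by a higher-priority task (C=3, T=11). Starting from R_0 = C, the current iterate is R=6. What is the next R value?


R_next = C + ceil(R_prev / T_hp) * C_hp
ceil(6 / 11) = ceil(0.5455) = 1
Interference = 1 * 3 = 3
R_next = 6 + 3 = 9

9


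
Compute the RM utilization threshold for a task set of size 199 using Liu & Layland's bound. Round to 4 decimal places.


Compute 2^(1/199) = 1.0034892249
Subtract 1: 1.0034892249 - 1 = 0.0034892249
Multiply by n: 199 * 0.0034892249 = 0.6943557551
Round to 4 dp: 0.6944

0.6944


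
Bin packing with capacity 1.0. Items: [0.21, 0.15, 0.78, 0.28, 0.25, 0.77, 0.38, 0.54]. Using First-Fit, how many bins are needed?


Place items sequentially using First-Fit:
  Item 0.21 -> new Bin 1
  Item 0.15 -> Bin 1 (now 0.36)
  Item 0.78 -> new Bin 2
  Item 0.28 -> Bin 1 (now 0.64)
  Item 0.25 -> Bin 1 (now 0.89)
  Item 0.77 -> new Bin 3
  Item 0.38 -> new Bin 4
  Item 0.54 -> Bin 4 (now 0.92)
Total bins used = 4

4


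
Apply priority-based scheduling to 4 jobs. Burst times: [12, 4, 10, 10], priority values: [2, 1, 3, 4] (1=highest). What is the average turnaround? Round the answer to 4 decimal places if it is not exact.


Sort by priority (ascending = highest first):
Order: [(1, 4), (2, 12), (3, 10), (4, 10)]
Completion times:
  Priority 1, burst=4, C=4
  Priority 2, burst=12, C=16
  Priority 3, burst=10, C=26
  Priority 4, burst=10, C=36
Average turnaround = 82/4 = 20.5

20.5


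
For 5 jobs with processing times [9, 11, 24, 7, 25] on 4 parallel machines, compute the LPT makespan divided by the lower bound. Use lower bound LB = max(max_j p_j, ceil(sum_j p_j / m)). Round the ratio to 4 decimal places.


LPT order: [25, 24, 11, 9, 7]
Machine loads after assignment: [25, 24, 11, 16]
LPT makespan = 25
Lower bound = max(max_job, ceil(total/4)) = max(25, 19) = 25
Ratio = 25 / 25 = 1.0

1.0


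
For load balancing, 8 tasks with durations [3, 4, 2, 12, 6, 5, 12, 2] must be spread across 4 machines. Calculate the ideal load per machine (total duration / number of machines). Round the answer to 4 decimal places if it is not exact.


Total processing time = 3 + 4 + 2 + 12 + 6 + 5 + 12 + 2 = 46
Number of machines = 4
Ideal balanced load = 46 / 4 = 11.5

11.5


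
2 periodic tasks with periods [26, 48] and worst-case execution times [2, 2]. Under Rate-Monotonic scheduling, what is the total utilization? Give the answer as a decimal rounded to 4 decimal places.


Compute individual utilizations (exact fractions):
  Task 1: C/T = 2/26 = 1/13 (approx. 0.0769)
  Task 2: C/T = 2/48 = 1/24 (approx. 0.0417)
Total utilization U = 1/13 + 1/24 = 37/312
Rounded to 4 decimal places: U = 0.1186
RM (Liu & Layland) bound for 2 tasks = 0.828427; compare with U = 37/312 (approx. 0.118590)
U <= bound, so schedulable by RM sufficient condition.

0.1186


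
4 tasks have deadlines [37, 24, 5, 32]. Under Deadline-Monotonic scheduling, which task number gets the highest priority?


Sort tasks by relative deadline (ascending):
  Task 3: deadline = 5
  Task 2: deadline = 24
  Task 4: deadline = 32
  Task 1: deadline = 37
Priority order (highest first): [3, 2, 4, 1]
Highest priority task = 3

3
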